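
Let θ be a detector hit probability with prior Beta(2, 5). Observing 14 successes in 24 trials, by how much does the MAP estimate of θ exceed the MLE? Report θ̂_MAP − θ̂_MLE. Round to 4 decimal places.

MAP − MLE = -0.0661

Posterior is Beta(16, 15); MAP = (16−1)/(31−2) = 15/29 ≈ 0.51724.
MLE ignores the prior: θ̂_MLE = k/n = 14/24 ≈ 0.58333.
Difference = 15/29 − 14/24 = -23/348 ≈ -0.0661.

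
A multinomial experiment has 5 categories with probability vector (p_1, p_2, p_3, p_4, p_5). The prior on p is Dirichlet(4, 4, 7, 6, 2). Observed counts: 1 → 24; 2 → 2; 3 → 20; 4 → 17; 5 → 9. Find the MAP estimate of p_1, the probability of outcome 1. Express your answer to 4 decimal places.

MAP estimate: 0.3000

The posterior is Dirichlet(αᵢ + nᵢ) = Dirichlet(28, 6, 27, 23, 11).
For a Dirichlet(a₁,…,a_K) with all aᵢ > 1, the mode has j-th component (aⱼ − 1)/(Σaᵢ − K).
Here Σaᵢ = 95 and K = 5, so p_1 = (28 − 1)/(95 − 5) = 27/90 ≈ 0.3000.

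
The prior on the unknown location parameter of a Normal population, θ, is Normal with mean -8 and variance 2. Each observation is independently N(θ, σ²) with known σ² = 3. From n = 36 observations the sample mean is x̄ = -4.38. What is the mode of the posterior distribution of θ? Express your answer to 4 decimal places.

n = 36, x̄ = -4.38.
For a Normal prior and Normal likelihood with known variance, the posterior is Normal; its mode equals its mean, the precision-weighted average.
Prior precision 1/σ₀² = 1/2 = 0.5; data precision n/σ² = 36/3 = 12.
θ̂ = (0.5·(-8) + 12·(-4.38)) / (0.5 + 12) = (-56.56)/12.5 = -4.5248.

θ̂_MAP = -4.5248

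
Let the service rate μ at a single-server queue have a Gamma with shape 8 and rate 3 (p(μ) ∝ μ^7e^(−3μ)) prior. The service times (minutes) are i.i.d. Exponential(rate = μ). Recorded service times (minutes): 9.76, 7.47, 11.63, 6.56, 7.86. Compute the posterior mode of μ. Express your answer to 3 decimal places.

The Exponential(rate=μ) likelihood is ∝ μ^n e^(−μΣtᵢ). Here n = 5 and Σtᵢ = 9.76 + 7.47 + 11.63 + 6.56 + 7.86 = 43.28.
Posterior ∝ μ^7e^(−3μ) · μ^5e^(−43.28μ) = μ^12e^(−46.28μ), i.e. Gamma(13, 46.28).
Mode = (a−1)/b = 12/46.28 ≈ 0.259.

μ̂_MAP = 0.259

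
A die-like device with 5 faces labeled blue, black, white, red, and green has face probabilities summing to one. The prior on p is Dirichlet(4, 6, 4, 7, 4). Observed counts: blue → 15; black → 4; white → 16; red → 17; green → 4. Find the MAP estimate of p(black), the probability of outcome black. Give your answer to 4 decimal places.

The posterior is Dirichlet(αᵢ + nᵢ) = Dirichlet(19, 10, 20, 24, 8).
For a Dirichlet(a₁,…,a_K) with all aᵢ > 1, the mode has j-th component (aⱼ − 1)/(Σaᵢ − K).
Here Σaᵢ = 81 and K = 5, so p(black) = (10 − 1)/(81 − 5) = 9/76 ≈ 0.1184.

MAP estimate of p(black) = 0.1184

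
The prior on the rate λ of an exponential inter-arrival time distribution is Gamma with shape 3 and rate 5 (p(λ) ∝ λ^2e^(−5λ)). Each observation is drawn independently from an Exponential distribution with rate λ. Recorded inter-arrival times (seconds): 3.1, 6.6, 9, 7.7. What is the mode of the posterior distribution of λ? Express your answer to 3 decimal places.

The Exponential(rate=λ) likelihood is ∝ λ^n e^(−λΣtᵢ). Here n = 4 and Σtᵢ = 3.1 + 6.6 + 9 + 7.7 = 26.4.
Posterior ∝ λ^2e^(−5λ) · λ^4e^(−26.4λ) = λ^6e^(−31.4λ), i.e. Gamma(7, 31.4).
Mode = (a−1)/b = 6/31.4 ≈ 0.191.

λ̂_MAP = 0.191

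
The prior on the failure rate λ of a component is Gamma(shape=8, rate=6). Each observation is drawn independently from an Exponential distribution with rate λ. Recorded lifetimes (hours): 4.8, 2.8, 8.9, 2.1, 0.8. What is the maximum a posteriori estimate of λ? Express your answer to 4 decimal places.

The Exponential(rate=λ) likelihood is ∝ λ^n e^(−λΣtᵢ). Here n = 5 and Σtᵢ = 4.8 + 2.8 + 8.9 + 2.1 + 0.8 = 19.4.
Posterior ∝ λ^7e^(−6λ) · λ^5e^(−19.4λ) = λ^12e^(−25.4λ), i.e. Gamma(13, 25.4).
Mode = (a−1)/b = 12/25.4 ≈ 0.4724.

λ̂_MAP = 0.4724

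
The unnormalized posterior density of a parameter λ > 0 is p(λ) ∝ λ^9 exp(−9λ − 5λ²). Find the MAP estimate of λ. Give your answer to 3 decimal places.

λ̂_MAP = 0.600

ℓ'(λ) = 9/λ − 9 − 10λ. Setting this to zero and multiplying by λ: 10λ² + 9λ − 9 = 0.
λ = (−9 + √(9² + 4·10·9)) / (2·10) = (−9 + √441) / 20 = (−9 + 21)/20 = 3/5.
ℓ''(λ) = −9/λ² − 10 < 0, confirming a maximum.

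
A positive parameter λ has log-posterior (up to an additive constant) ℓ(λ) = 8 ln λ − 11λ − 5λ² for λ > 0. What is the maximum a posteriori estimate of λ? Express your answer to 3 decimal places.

λ̂_MAP = 0.500

ℓ'(λ) = 8/λ − 11 − 10λ. Setting this to zero and multiplying by λ: 10λ² + 11λ − 8 = 0.
λ = (−11 + √(11² + 4·10·8)) / (2·10) = (−11 + √441) / 20 = (−11 + 21)/20 = 1/2.
ℓ''(λ) = −8/λ² − 10 < 0, confirming a maximum.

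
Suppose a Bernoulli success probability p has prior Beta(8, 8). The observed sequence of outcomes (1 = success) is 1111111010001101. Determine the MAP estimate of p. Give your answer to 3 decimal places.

p̂_MAP = 0.600

Prior: Beta(8, 8).
Data: 11 successes in 16 trials (from the sequence). The binomial likelihood contributes p^11(1−p)^5, so the posterior is Beta(8+11, 8+5) = Beta(19, 13).
For Beta(a, b) with a, b > 1 the mode is (a−1)/(a+b−2) = 18/30 ≈ 0.600.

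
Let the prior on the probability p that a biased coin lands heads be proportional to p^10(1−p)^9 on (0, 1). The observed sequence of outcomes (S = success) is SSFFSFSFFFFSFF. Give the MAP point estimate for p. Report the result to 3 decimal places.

The prior density ∝ p^10(1−p)^9 is the kernel of Beta(11, 10).
Data: 5 successes in 14 trials (from the sequence). The binomial likelihood contributes p^5(1−p)^9, so the posterior is Beta(11+5, 10+9) = Beta(16, 19).
For Beta(a, b) with a, b > 1 the mode is (a−1)/(a+b−2) = 15/33 ≈ 0.455.

p̂_MAP = 0.455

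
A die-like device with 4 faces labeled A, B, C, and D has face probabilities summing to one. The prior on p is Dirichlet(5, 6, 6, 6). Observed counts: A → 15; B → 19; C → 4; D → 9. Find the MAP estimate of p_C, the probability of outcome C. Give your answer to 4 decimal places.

The posterior is Dirichlet(αᵢ + nᵢ) = Dirichlet(20, 25, 10, 15).
For a Dirichlet(a₁,…,a_K) with all aᵢ > 1, the mode has j-th component (aⱼ − 1)/(Σaᵢ − K).
Here Σaᵢ = 70 and K = 4, so p_C = (10 − 1)/(70 − 4) = 9/66 ≈ 0.1364.

MAP estimate of p_C = 0.1364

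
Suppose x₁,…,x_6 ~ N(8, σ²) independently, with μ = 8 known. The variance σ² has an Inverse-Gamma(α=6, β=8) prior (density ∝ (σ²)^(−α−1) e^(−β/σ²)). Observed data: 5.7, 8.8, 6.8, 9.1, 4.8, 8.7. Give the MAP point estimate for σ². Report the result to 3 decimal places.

Sum of squared deviations about the known mean: SS = (5.7−8)² + (8.8−8)² + (6.8−8)² + (9.1−8)² + (4.8−8)² + (8.7−8)² = 19.31.
The Normal likelihood contributes (σ²)^(−n/2) exp(−SS/(2σ²)), so the posterior is Inverse-Gamma(α + n/2, β + SS/2) = Inverse-Gamma(9, 17.655).
The mode of Inverse-Gamma(a, b) is b/(a+1) = 17.655/10 ≈ 1.766.

σ̂²_MAP = 1.766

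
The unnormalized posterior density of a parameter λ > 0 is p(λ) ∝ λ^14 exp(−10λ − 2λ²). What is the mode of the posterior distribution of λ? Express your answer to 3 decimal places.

ℓ'(λ) = 14/λ − 10 − 4λ. Setting this to zero and multiplying by λ: 4λ² + 10λ − 14 = 0.
λ = (−10 + √(10² + 4·4·14)) / (2·4) = (−10 + √324) / 8 = (−10 + 18)/8 = 1.
ℓ''(λ) = −14/λ² − 4 < 0, confirming a maximum.

λ̂_MAP = 1.000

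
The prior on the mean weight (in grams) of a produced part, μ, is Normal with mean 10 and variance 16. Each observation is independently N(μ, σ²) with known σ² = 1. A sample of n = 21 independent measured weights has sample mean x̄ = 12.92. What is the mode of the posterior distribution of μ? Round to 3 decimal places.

n = 21, x̄ = 12.92.
For a Normal prior and Normal likelihood with known variance, the posterior is Normal; its mode equals its mean, the precision-weighted average.
Prior precision 1/σ₀² = 1/16 = 0.0625; data precision n/σ² = 21/1 = 21.
μ̂ = (0.0625·10 + 21·12.92) / (0.0625 + 21) = 271.945/21.0625 = 108778/8425 ≈ 12.911.

μ̂_MAP = 12.911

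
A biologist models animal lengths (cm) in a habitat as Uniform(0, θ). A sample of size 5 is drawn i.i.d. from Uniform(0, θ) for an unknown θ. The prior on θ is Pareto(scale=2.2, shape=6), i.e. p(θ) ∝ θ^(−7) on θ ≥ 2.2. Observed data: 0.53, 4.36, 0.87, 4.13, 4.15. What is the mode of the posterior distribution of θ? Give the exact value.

θ̂_MAP = 4.36

The Uniform(0, θ) likelihood is θ^(−n) for θ ≥ max(xᵢ), zero otherwise. Here max(xᵢ) = 4.36.
Posterior ∝ θ^(−7) · θ^(−5) = θ^(−12) on θ ≥ max(2.2, 4.36) = 4.36.
This density is strictly decreasing in θ, so the posterior mode lies at the lower boundary of the support.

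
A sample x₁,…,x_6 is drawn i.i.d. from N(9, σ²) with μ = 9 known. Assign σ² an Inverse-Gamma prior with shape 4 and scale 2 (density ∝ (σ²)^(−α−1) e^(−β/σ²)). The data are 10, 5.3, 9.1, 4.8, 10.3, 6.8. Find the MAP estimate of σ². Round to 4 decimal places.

Sum of squared deviations about the known mean: SS = (10−9)² + (5.3−9)² + (9.1−9)² + (4.8−9)² + (10.3−9)² + (6.8−9)² = 38.87.
The Normal likelihood contributes (σ²)^(−n/2) exp(−SS/(2σ²)), so the posterior is Inverse-Gamma(α + n/2, β + SS/2) = Inverse-Gamma(7, 21.435).
The mode of Inverse-Gamma(a, b) is b/(a+1) = 21.435/8 ≈ 2.6794.

σ̂²_MAP = 2.6794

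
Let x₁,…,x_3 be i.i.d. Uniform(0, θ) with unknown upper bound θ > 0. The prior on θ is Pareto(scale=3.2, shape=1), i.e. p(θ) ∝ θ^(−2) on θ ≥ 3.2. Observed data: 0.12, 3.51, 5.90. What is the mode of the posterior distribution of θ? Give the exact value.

The Uniform(0, θ) likelihood is θ^(−n) for θ ≥ max(xᵢ), zero otherwise. Here max(xᵢ) = 5.90.
Posterior ∝ θ^(−2) · θ^(−3) = θ^(−5) on θ ≥ max(3.2, 5.90) = 5.90.
This density is strictly decreasing in θ, so the posterior mode lies at the lower boundary of the support.

θ̂_MAP = 5.90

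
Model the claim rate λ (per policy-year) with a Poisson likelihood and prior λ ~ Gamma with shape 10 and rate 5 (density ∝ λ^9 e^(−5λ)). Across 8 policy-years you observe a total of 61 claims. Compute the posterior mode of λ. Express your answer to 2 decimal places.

λ̂_MAP = 5.38

Σxᵢ = 61, n = 8.
Posterior ∝ λ^9e^(−5λ) · λ^61e^(−8λ) = λ^70e^(−13λ), i.e. Gamma(shape=71, rate=13).
The mode of a Gamma(a, b) with a ≥ 1 (shape–rate) is (a−1)/b = 70/13 ≈ 5.38.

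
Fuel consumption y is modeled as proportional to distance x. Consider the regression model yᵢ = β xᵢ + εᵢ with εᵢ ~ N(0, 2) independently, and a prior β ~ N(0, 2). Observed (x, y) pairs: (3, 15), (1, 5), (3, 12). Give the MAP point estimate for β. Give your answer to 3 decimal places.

β̂_MAP = 4.300

log p(β | y) = −Σ(yᵢ − βxᵢ)²/(2·2) − β²/(2·2) + const.
Setting the derivative to zero: Σxᵢ(yᵢ − βxᵢ)/2 − β/2 = 0, so β = Σxᵢyᵢ / (Σxᵢ² + σ²/τ²).
Σxᵢyᵢ = 3·15 + 1·5 + 3·12 = 86; Σxᵢ² = 19; σ²/τ² = 1.
β̂_MAP = 86 / (19 + 1) = 86/20 ≈ 4.300.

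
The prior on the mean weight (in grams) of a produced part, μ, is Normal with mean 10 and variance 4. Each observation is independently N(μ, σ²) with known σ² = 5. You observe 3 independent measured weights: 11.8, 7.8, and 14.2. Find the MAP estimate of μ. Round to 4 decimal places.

n = 3; x̄ = (11.8 + 7.8 + 14.2)/3 = 33.8/3 = 169/15 ≈ 11.2667.
For a Normal prior and Normal likelihood with known variance, the posterior is Normal; its mode equals its mean, the precision-weighted average.
Prior precision 1/σ₀² = 1/4 = 0.25; data precision n/σ² = 3/5 = 0.6.
μ̂ = (0.25·10 + 0.6·(169/15)) / (0.25 + 0.6) = 9.26/0.85 = 926/85 ≈ 10.8941.

μ̂_MAP = 10.8941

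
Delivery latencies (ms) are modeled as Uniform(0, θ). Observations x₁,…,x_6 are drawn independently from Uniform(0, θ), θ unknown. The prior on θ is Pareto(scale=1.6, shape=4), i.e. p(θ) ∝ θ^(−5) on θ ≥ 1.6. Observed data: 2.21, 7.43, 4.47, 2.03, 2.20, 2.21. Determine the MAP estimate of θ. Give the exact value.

The Uniform(0, θ) likelihood is θ^(−n) for θ ≥ max(xᵢ), zero otherwise. Here max(xᵢ) = 7.43.
Posterior ∝ θ^(−5) · θ^(−6) = θ^(−11) on θ ≥ max(1.6, 7.43) = 7.43.
This density is strictly decreasing in θ, so the posterior mode lies at the lower boundary of the support.

θ̂_MAP = 7.43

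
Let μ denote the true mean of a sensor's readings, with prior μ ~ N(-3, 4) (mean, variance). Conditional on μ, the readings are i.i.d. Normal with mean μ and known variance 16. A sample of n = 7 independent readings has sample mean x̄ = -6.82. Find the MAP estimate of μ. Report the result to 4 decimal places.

n = 7, x̄ = -6.82.
For a Normal prior and Normal likelihood with known variance, the posterior is Normal; its mode equals its mean, the precision-weighted average.
Prior precision 1/σ₀² = 1/4 = 0.25; data precision n/σ² = 7/16 = 0.4375.
μ̂ = (0.25·(-3) + 0.4375·(-6.82)) / (0.25 + 0.4375) = (-3.73375)/0.6875 = -2987/550 ≈ -5.4309.

μ̂_MAP = -5.4309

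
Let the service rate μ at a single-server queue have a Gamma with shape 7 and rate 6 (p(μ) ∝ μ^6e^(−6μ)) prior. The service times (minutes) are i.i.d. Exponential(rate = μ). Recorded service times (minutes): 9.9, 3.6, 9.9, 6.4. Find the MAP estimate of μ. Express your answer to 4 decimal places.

μ̂_MAP = 0.2793

The Exponential(rate=μ) likelihood is ∝ μ^n e^(−μΣtᵢ). Here n = 4 and Σtᵢ = 9.9 + 3.6 + 9.9 + 6.4 = 29.8.
Posterior ∝ μ^6e^(−6μ) · μ^4e^(−29.8μ) = μ^10e^(−35.8μ), i.e. Gamma(11, 35.8).
Mode = (a−1)/b = 10/35.8 ≈ 0.2793.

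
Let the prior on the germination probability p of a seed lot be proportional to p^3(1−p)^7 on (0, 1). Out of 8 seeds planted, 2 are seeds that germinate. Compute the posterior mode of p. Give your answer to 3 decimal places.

p̂_MAP = 0.278

The prior density ∝ p^3(1−p)^7 is the kernel of Beta(4, 8).
Data: 2 successes in 8 trials. The binomial likelihood contributes p^2(1−p)^6, so the posterior is Beta(4+2, 8+6) = Beta(6, 14).
For Beta(a, b) with a, b > 1 the mode is (a−1)/(a+b−2) = 5/18 ≈ 0.278.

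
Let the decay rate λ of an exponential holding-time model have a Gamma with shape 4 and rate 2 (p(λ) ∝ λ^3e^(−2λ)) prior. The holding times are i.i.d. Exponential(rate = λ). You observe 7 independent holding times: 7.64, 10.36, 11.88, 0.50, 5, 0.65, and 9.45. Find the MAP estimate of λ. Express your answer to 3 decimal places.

The Exponential(rate=λ) likelihood is ∝ λ^n e^(−λΣtᵢ). Here n = 7 and Σtᵢ = 7.64 + 10.36 + 11.88 + 0.50 + 5 + 0.65 + 9.45 = 45.48.
Posterior ∝ λ^3e^(−2λ) · λ^7e^(−45.48λ) = λ^10e^(−47.48λ), i.e. Gamma(11, 47.48).
Mode = (a−1)/b = 10/47.48 ≈ 0.211.

λ̂_MAP = 0.211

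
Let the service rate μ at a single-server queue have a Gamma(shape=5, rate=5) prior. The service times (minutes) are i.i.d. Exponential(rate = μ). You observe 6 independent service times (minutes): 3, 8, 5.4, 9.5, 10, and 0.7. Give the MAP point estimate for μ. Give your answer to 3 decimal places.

The Exponential(rate=μ) likelihood is ∝ μ^n e^(−μΣtᵢ). Here n = 6 and Σtᵢ = 3 + 8 + 5.4 + 9.5 + 10 + 0.7 = 36.6.
Posterior ∝ μ^4e^(−5μ) · μ^6e^(−36.6μ) = μ^10e^(−41.6μ), i.e. Gamma(11, 41.6).
Mode = (a−1)/b = 10/41.6 ≈ 0.240.

μ̂_MAP = 0.240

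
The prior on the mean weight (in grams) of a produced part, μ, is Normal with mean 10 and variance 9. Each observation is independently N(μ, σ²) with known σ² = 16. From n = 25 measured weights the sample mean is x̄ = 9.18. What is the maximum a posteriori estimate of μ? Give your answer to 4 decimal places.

n = 25, x̄ = 9.18.
For a Normal prior and Normal likelihood with known variance, the posterior is Normal; its mode equals its mean, the precision-weighted average.
Prior precision 1/σ₀² = 1/9; data precision n/σ² = 25/16 = 1.5625.
μ̂ = ((1/9)·10 + 1.5625·9.18) / (1/9 + 1.5625) = (4451/288)/(241/144) = 4451/482 ≈ 9.2344.

μ̂_MAP = 9.2344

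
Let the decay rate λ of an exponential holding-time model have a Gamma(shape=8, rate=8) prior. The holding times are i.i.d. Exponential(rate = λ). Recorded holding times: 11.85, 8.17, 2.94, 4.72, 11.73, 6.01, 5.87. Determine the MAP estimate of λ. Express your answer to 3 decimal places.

λ̂_MAP = 0.236

The Exponential(rate=λ) likelihood is ∝ λ^n e^(−λΣtᵢ). Here n = 7 and Σtᵢ = 11.85 + 8.17 + 2.94 + 4.72 + 11.73 + 6.01 + 5.87 = 51.29.
Posterior ∝ λ^7e^(−8λ) · λ^7e^(−51.29λ) = λ^14e^(−59.29λ), i.e. Gamma(15, 59.29).
Mode = (a−1)/b = 14/59.29 ≈ 0.236.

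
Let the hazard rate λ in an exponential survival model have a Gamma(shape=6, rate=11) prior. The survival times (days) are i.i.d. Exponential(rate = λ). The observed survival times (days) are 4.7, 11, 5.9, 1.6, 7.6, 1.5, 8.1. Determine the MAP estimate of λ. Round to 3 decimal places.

λ̂_MAP = 0.233

The Exponential(rate=λ) likelihood is ∝ λ^n e^(−λΣtᵢ). Here n = 7 and Σtᵢ = 4.7 + 11 + 5.9 + 1.6 + 7.6 + 1.5 + 8.1 = 40.4.
Posterior ∝ λ^5e^(−11λ) · λ^7e^(−40.4λ) = λ^12e^(−51.4λ), i.e. Gamma(13, 51.4).
Mode = (a−1)/b = 12/51.4 ≈ 0.233.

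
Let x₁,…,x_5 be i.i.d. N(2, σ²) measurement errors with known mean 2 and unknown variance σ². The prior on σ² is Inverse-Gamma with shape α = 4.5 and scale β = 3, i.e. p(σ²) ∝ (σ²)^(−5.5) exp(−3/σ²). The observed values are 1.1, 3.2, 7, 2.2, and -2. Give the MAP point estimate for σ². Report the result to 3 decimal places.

σ̂²_MAP = 3.081

Sum of squared deviations about the known mean: SS = (1.1−2)² + (3.2−2)² + (7−2)² + (2.2−2)² + (-2−2)² = 43.29.
The Normal likelihood contributes (σ²)^(−n/2) exp(−SS/(2σ²)), so the posterior is Inverse-Gamma(α + n/2, β + SS/2) = Inverse-Gamma(7, 24.645).
The mode of Inverse-Gamma(a, b) is b/(a+1) = 24.645/8 ≈ 3.081.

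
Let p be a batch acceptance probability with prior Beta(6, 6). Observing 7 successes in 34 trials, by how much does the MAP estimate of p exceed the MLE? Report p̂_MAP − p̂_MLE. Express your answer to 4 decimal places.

MAP − MLE = 0.0668

Posterior is Beta(13, 33); MAP = (13−1)/(46−2) = 12/44 ≈ 0.27273.
MLE ignores the prior: p̂_MLE = k/n = 7/34 ≈ 0.20588.
Difference = 12/44 − 7/34 = 25/374 ≈ 0.0668.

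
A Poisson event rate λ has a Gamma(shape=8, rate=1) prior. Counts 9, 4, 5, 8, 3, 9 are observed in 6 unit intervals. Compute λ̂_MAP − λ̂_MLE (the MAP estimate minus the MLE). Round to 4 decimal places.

MAP − MLE = 0.0952

Σxᵢ = 38. Posterior is Gamma(46, 7); MAP = (46−1)/7 = 45/7 ≈ 6.42857.
MLE = x̄ = 38/6 ≈ 6.33333.
Difference = 45/7 − 38/6 = 2/21 ≈ 0.0952.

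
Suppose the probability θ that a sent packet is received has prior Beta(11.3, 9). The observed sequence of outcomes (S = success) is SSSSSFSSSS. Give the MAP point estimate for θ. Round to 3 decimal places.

Prior: Beta(11.3, 9).
Data: 9 successes in 10 trials (from the sequence). The binomial likelihood contributes θ^9(1−θ)^1, so the posterior is Beta(11.3+9, 9+1) = Beta(20.3, 10).
For Beta(a, b) with a, b > 1 the mode is (a−1)/(a+b−2) = 19.3/28.3 ≈ 0.682.

θ̂_MAP = 0.682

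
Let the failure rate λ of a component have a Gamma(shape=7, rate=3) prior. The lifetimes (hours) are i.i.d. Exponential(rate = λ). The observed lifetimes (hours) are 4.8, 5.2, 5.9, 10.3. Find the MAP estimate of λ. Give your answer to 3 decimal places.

The Exponential(rate=λ) likelihood is ∝ λ^n e^(−λΣtᵢ). Here n = 4 and Σtᵢ = 4.8 + 5.2 + 5.9 + 10.3 = 26.2.
Posterior ∝ λ^6e^(−3λ) · λ^4e^(−26.2λ) = λ^10e^(−29.2λ), i.e. Gamma(11, 29.2).
Mode = (a−1)/b = 10/29.2 ≈ 0.342.

λ̂_MAP = 0.342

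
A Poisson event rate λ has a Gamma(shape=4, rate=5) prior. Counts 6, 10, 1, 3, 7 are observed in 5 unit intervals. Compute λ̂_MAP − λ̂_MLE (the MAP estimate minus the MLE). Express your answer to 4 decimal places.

MAP − MLE = -2.4000

Σxᵢ = 27. Posterior is Gamma(31, 10); MAP = (31−1)/10 = 30/10 ≈ 3.00000.
MLE = x̄ = 27/5 ≈ 5.40000.
Difference = 30/10 − 27/5 = -12/5 ≈ -2.4000.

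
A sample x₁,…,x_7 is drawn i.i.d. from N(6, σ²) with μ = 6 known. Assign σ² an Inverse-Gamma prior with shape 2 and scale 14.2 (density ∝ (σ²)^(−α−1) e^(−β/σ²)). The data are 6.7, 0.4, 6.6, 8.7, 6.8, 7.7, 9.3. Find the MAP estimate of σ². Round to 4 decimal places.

σ̂²_MAP = 6.3323

Sum of squared deviations about the known mean: SS = (6.7−6)² + (0.4−6)² + (6.6−6)² + (8.7−6)² + (6.8−6)² + (7.7−6)² + (9.3−6)² = 53.92.
The Normal likelihood contributes (σ²)^(−n/2) exp(−SS/(2σ²)), so the posterior is Inverse-Gamma(α + n/2, β + SS/2) = Inverse-Gamma(5.5, 41.16).
The mode of Inverse-Gamma(a, b) is b/(a+1) = 41.16/6.5 ≈ 6.3323.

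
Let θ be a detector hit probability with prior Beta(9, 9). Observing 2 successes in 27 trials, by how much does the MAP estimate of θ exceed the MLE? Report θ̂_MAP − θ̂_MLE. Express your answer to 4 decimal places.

MAP − MLE = 0.1585

Posterior is Beta(11, 34); MAP = (11−1)/(45−2) = 10/43 ≈ 0.23256.
MLE ignores the prior: θ̂_MLE = k/n = 2/27 ≈ 0.07407.
Difference = 10/43 − 2/27 = 184/1161 ≈ 0.1585.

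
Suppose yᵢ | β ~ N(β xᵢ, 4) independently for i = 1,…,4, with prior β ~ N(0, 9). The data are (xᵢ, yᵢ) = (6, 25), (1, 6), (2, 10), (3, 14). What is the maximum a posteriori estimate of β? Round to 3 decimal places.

log p(β | y) = −Σ(yᵢ − βxᵢ)²/(2·4) − β²/(2·9) + const.
Setting the derivative to zero: Σxᵢ(yᵢ − βxᵢ)/4 − β/9 = 0, so β = Σxᵢyᵢ / (Σxᵢ² + σ²/τ²).
Σxᵢyᵢ = 6·25 + 1·6 + 2·10 + 3·14 = 218; Σxᵢ² = 50; σ²/τ² = 4/9.
β̂_MAP = 218 / (50 + 4/9) = 218/(454/9) = 981/227 ≈ 4.322.

β̂_MAP = 4.322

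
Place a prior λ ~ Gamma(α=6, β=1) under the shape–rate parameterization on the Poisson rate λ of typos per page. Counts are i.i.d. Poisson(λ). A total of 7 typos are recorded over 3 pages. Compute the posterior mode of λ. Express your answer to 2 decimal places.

λ̂_MAP = 3.00

Σxᵢ = 7, n = 3.
Posterior ∝ λ^5e^(−1λ) · λ^7e^(−3λ) = λ^12e^(−4λ), i.e. Gamma(shape=13, rate=4).
The mode of a Gamma(a, b) with a ≥ 1 (shape–rate) is (a−1)/b = 12/4 ≈ 3.00.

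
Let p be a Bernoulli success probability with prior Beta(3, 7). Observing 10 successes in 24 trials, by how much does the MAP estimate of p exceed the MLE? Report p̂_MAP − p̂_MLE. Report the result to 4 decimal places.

MAP − MLE = -0.0417

Posterior is Beta(13, 21); MAP = (13−1)/(34−2) = 12/32 ≈ 0.37500.
MLE ignores the prior: p̂_MLE = k/n = 10/24 ≈ 0.41667.
Difference = 12/32 − 10/24 = -1/24 ≈ -0.0417.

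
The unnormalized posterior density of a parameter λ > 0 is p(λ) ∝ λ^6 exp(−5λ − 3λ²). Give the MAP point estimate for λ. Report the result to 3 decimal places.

λ̂_MAP = 0.667

ℓ'(λ) = 6/λ − 5 − 6λ. Setting this to zero and multiplying by λ: 6λ² + 5λ − 6 = 0.
λ = (−5 + √(5² + 4·6·6)) / (2·6) = (−5 + √169) / 12 = (−5 + 13)/12 = 2/3.
ℓ''(λ) = −6/λ² − 6 < 0, confirming a maximum.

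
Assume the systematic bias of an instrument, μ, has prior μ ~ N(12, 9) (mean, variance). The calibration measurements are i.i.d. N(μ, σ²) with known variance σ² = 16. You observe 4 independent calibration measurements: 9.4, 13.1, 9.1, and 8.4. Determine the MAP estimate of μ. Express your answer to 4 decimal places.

μ̂_MAP = 10.6154

n = 4; x̄ = (9.4 + 13.1 + 9.1 + 8.4)/4 = 40/4 = 10.
For a Normal prior and Normal likelihood with known variance, the posterior is Normal; its mode equals its mean, the precision-weighted average.
Prior precision 1/σ₀² = 1/9; data precision n/σ² = 4/16 = 0.25.
μ̂ = ((1/9)·12 + 0.25·10) / (1/9 + 0.25) = (23/6)/(13/36) = 138/13 ≈ 10.6154.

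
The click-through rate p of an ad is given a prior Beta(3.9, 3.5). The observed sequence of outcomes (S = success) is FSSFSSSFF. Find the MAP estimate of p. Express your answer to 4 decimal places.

Prior: Beta(3.9, 3.5).
Data: 5 successes in 9 trials (from the sequence). The binomial likelihood contributes p^5(1−p)^4, so the posterior is Beta(3.9+5, 3.5+4) = Beta(8.9, 7.5).
For Beta(a, b) with a, b > 1 the mode is (a−1)/(a+b−2) = 7.9/14.4 ≈ 0.5486.

p̂_MAP = 0.5486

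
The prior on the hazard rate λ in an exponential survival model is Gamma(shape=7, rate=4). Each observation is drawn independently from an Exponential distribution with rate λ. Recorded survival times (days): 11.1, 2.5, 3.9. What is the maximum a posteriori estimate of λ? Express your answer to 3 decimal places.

The Exponential(rate=λ) likelihood is ∝ λ^n e^(−λΣtᵢ). Here n = 3 and Σtᵢ = 11.1 + 2.5 + 3.9 = 17.5.
Posterior ∝ λ^6e^(−4λ) · λ^3e^(−17.5λ) = λ^9e^(−21.5λ), i.e. Gamma(10, 21.5).
Mode = (a−1)/b = 9/21.5 ≈ 0.419.

λ̂_MAP = 0.419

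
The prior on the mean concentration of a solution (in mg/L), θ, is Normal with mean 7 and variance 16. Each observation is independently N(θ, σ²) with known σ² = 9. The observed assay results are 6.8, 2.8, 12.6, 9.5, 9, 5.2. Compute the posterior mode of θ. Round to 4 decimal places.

θ̂_MAP = 7.5943

n = 6; x̄ = (6.8 + 2.8 + 12.6 + 9.5 + 9 + 5.2)/6 = 45.9/6 = 7.65.
For a Normal prior and Normal likelihood with known variance, the posterior is Normal; its mode equals its mean, the precision-weighted average.
Prior precision 1/σ₀² = 1/16 = 0.0625; data precision n/σ² = 6/9 = 2/3.
θ̂ = (0.0625·7 + (2/3)·7.65) / (0.0625 + 2/3) = 5.5375/(35/48) = 1329/175 ≈ 7.5943.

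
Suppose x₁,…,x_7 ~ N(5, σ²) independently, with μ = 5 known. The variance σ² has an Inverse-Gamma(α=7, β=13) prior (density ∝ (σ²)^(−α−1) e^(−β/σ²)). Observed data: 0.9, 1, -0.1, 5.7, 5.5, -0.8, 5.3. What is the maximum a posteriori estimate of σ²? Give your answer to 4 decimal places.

Sum of squared deviations about the known mean: SS = (0.9−5)² + (1−5)² + (-0.1−5)² + (5.7−5)² + (5.5−5)² + (-0.8−5)² + (5.3−5)² = 93.29.
The Normal likelihood contributes (σ²)^(−n/2) exp(−SS/(2σ²)), so the posterior is Inverse-Gamma(α + n/2, β + SS/2) = Inverse-Gamma(10.5, 59.645).
The mode of Inverse-Gamma(a, b) is b/(a+1) = 59.645/11.5 ≈ 5.1865.

σ̂²_MAP = 5.1865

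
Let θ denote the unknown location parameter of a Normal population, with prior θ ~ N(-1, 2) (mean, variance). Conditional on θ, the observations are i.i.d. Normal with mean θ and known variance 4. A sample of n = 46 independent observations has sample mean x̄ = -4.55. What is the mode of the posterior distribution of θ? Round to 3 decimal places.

n = 46, x̄ = -4.55.
For a Normal prior and Normal likelihood with known variance, the posterior is Normal; its mode equals its mean, the precision-weighted average.
Prior precision 1/σ₀² = 1/2 = 0.5; data precision n/σ² = 46/4 = 11.5.
θ̂ = (0.5·(-1) + 11.5·(-4.55)) / (0.5 + 11.5) = (-52.825)/12 = -2113/480 ≈ -4.402.

θ̂_MAP = -4.402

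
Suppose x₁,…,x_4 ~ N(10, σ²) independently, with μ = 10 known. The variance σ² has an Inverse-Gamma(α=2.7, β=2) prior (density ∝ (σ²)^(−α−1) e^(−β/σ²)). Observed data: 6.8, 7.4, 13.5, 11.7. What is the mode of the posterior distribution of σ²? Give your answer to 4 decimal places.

Sum of squared deviations about the known mean: SS = (6.8−10)² + (7.4−10)² + (13.5−10)² + (11.7−10)² = 32.14.
The Normal likelihood contributes (σ²)^(−n/2) exp(−SS/(2σ²)), so the posterior is Inverse-Gamma(α + n/2, β + SS/2) = Inverse-Gamma(4.7, 18.07).
The mode of Inverse-Gamma(a, b) is b/(a+1) = 18.07/5.7 ≈ 3.1702.

σ̂²_MAP = 3.1702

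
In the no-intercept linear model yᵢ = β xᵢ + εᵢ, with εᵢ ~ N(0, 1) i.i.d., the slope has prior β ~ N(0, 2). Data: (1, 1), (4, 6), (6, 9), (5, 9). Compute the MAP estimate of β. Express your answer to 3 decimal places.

β̂_MAP = 1.580

log p(β | y) = −Σ(yᵢ − βxᵢ)²/(2·1) − β²/(2·2) + const.
Setting the derivative to zero: Σxᵢ(yᵢ − βxᵢ)/1 − β/2 = 0, so β = Σxᵢyᵢ / (Σxᵢ² + σ²/τ²).
Σxᵢyᵢ = 1·1 + 4·6 + 6·9 + 5·9 = 124; Σxᵢ² = 78; σ²/τ² = 0.5.
β̂_MAP = 124 / (78 + 0.5) = 124/78.5 ≈ 1.580.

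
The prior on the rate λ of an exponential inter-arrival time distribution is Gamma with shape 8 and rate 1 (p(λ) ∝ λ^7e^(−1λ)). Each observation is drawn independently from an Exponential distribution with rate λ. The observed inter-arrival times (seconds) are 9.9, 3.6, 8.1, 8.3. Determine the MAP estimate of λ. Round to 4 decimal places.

λ̂_MAP = 0.3560

The Exponential(rate=λ) likelihood is ∝ λ^n e^(−λΣtᵢ). Here n = 4 and Σtᵢ = 9.9 + 3.6 + 8.1 + 8.3 = 29.9.
Posterior ∝ λ^7e^(−1λ) · λ^4e^(−29.9λ) = λ^11e^(−30.9λ), i.e. Gamma(12, 30.9).
Mode = (a−1)/b = 11/30.9 ≈ 0.3560.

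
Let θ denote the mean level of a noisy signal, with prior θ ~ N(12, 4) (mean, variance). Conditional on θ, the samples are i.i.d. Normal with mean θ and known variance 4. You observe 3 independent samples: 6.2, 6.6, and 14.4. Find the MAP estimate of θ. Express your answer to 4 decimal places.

θ̂_MAP = 9.8000

n = 3; x̄ = (6.2 + 6.6 + 14.4)/3 = 27.2/3 = 136/15 ≈ 9.0667.
For a Normal prior and Normal likelihood with known variance, the posterior is Normal; its mode equals its mean, the precision-weighted average.
Prior precision 1/σ₀² = 1/4 = 0.25; data precision n/σ² = 3/4 = 0.75.
θ̂ = (0.25·12 + 0.75·(136/15)) / (0.25 + 0.75) = 9.8/1 = 9.8000.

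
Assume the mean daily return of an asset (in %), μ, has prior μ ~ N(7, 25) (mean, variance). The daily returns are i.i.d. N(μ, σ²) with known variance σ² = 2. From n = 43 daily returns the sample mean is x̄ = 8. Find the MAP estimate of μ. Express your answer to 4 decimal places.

μ̂_MAP = 7.9981

n = 43, x̄ = 8.
For a Normal prior and Normal likelihood with known variance, the posterior is Normal; its mode equals its mean, the precision-weighted average.
Prior precision 1/σ₀² = 1/25 = 0.04; data precision n/σ² = 43/2 = 21.5.
μ̂ = (0.04·7 + 21.5·8) / (0.04 + 21.5) = 172.28/21.54 = 8614/1077 ≈ 7.9981.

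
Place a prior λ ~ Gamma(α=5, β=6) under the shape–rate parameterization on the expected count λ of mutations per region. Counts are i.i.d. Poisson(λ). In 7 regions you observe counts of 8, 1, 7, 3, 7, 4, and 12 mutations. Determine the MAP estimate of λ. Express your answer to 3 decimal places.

Σxᵢ = 8+1+7+3+7+4+12 = 42, with n = 7.
Posterior ∝ λ^4e^(−6λ) · λ^42e^(−7λ) = λ^46e^(−13λ), i.e. Gamma(shape=47, rate=13).
The mode of a Gamma(a, b) with a ≥ 1 (shape–rate) is (a−1)/b = 46/13 ≈ 3.538.

λ̂_MAP = 3.538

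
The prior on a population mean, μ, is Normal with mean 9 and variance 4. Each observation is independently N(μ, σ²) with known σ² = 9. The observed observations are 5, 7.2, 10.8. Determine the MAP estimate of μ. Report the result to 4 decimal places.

μ̂_MAP = 8.2381

n = 3; x̄ = (5 + 7.2 + 10.8)/3 = 23/3 = 23/3 ≈ 7.6667.
For a Normal prior and Normal likelihood with known variance, the posterior is Normal; its mode equals its mean, the precision-weighted average.
Prior precision 1/σ₀² = 1/4 = 0.25; data precision n/σ² = 3/9 = 1/3.
μ̂ = (0.25·9 + (1/3)·(23/3)) / (0.25 + 1/3) = (173/36)/(7/12) = 173/21 ≈ 8.2381.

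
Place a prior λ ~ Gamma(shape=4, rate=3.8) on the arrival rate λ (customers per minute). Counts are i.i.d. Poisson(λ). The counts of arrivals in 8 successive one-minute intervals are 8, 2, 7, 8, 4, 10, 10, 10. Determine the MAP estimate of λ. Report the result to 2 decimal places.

Σxᵢ = 8+2+7+8+4+10+10+10 = 59, with n = 8.
Posterior ∝ λ^3e^(−3.8λ) · λ^59e^(−8λ) = λ^62e^(−11.8λ), i.e. Gamma(shape=63, rate=11.8).
The mode of a Gamma(a, b) with a ≥ 1 (shape–rate) is (a−1)/b = 62/11.8 ≈ 5.25.

λ̂_MAP = 5.25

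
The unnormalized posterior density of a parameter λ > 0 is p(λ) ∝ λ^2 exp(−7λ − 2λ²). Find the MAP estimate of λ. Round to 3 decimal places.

ℓ'(λ) = 2/λ − 7 − 4λ. Setting this to zero and multiplying by λ: 4λ² + 7λ − 2 = 0.
λ = (−7 + √(7² + 4·4·2)) / (2·4) = (−7 + √81) / 8 = (−7 + 9)/8 = 1/4.
ℓ''(λ) = −2/λ² − 4 < 0, confirming a maximum.

λ̂_MAP = 0.250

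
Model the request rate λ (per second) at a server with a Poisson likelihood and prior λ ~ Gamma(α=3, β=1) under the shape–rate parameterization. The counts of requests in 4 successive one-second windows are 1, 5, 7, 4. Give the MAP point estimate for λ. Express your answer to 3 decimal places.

Σxᵢ = 1+5+7+4 = 17, with n = 4.
Posterior ∝ λ^2e^(−1λ) · λ^17e^(−4λ) = λ^19e^(−5λ), i.e. Gamma(shape=20, rate=5).
The mode of a Gamma(a, b) with a ≥ 1 (shape–rate) is (a−1)/b = 19/5 ≈ 3.800.

λ̂_MAP = 3.800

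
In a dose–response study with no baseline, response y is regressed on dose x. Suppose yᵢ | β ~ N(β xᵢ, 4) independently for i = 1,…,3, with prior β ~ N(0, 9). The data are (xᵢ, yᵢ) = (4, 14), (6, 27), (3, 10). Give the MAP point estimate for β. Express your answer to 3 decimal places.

log p(β | y) = −Σ(yᵢ − βxᵢ)²/(2·4) − β²/(2·9) + const.
Setting the derivative to zero: Σxᵢ(yᵢ − βxᵢ)/4 − β/9 = 0, so β = Σxᵢyᵢ / (Σxᵢ² + σ²/τ²).
Σxᵢyᵢ = 4·14 + 6·27 + 3·10 = 248; Σxᵢ² = 61; σ²/τ² = 4/9.
β̂_MAP = 248 / (61 + 4/9) = 248/(553/9) = 2232/553 ≈ 4.036.

β̂_MAP = 4.036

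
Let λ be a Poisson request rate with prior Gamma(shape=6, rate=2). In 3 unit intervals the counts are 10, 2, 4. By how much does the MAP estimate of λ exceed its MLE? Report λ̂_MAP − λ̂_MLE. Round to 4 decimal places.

MAP − MLE = -1.1333

Σxᵢ = 16. Posterior is Gamma(22, 5); MAP = (22−1)/5 = 21/5 ≈ 4.20000.
MLE = x̄ = 16/3 ≈ 5.33333.
Difference = 21/5 − 16/3 = -17/15 ≈ -1.1333.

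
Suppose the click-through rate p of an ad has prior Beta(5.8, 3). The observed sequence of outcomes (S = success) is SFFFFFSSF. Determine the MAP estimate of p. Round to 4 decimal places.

p̂_MAP = 0.4937

Prior: Beta(5.8, 3).
Data: 3 successes in 9 trials (from the sequence). The binomial likelihood contributes p^3(1−p)^6, so the posterior is Beta(5.8+3, 3+6) = Beta(8.8, 9).
For Beta(a, b) with a, b > 1 the mode is (a−1)/(a+b−2) = 7.8/15.8 ≈ 0.4937.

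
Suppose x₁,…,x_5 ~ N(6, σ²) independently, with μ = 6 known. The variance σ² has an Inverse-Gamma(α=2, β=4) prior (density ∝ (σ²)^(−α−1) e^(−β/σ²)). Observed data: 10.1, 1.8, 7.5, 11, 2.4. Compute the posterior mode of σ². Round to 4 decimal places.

Sum of squared deviations about the known mean: SS = (10.1−6)² + (1.8−6)² + (7.5−6)² + (11−6)² + (2.4−6)² = 74.66.
The Normal likelihood contributes (σ²)^(−n/2) exp(−SS/(2σ²)), so the posterior is Inverse-Gamma(α + n/2, β + SS/2) = Inverse-Gamma(4.5, 41.33).
The mode of Inverse-Gamma(a, b) is b/(a+1) = 41.33/5.5 ≈ 7.5145.

σ̂²_MAP = 7.5145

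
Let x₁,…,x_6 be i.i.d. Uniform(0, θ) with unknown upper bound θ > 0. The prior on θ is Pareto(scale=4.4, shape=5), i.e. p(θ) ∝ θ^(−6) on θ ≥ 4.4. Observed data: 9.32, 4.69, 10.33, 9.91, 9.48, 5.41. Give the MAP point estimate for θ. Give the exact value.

θ̂_MAP = 10.33

The Uniform(0, θ) likelihood is θ^(−n) for θ ≥ max(xᵢ), zero otherwise. Here max(xᵢ) = 10.33.
Posterior ∝ θ^(−6) · θ^(−6) = θ^(−12) on θ ≥ max(4.4, 10.33) = 10.33.
This density is strictly decreasing in θ, so the posterior mode lies at the lower boundary of the support.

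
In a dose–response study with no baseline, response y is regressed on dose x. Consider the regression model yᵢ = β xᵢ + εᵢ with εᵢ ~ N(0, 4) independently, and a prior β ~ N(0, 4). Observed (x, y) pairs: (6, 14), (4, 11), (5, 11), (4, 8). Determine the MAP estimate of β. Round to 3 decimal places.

log p(β | y) = −Σ(yᵢ − βxᵢ)²/(2·4) − β²/(2·4) + const.
Setting the derivative to zero: Σxᵢ(yᵢ − βxᵢ)/4 − β/4 = 0, so β = Σxᵢyᵢ / (Σxᵢ² + σ²/τ²).
Σxᵢyᵢ = 6·14 + 4·11 + 5·11 + 4·8 = 215; Σxᵢ² = 93; σ²/τ² = 1.
β̂_MAP = 215 / (93 + 1) = 215/94 ≈ 2.287.

β̂_MAP = 2.287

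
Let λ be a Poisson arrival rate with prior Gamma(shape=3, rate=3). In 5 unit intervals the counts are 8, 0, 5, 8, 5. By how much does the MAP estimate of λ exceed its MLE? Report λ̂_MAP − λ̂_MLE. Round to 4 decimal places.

MAP − MLE = -1.7000

Σxᵢ = 26. Posterior is Gamma(29, 8); MAP = (29−1)/8 = 28/8 ≈ 3.50000.
MLE = x̄ = 26/5 ≈ 5.20000.
Difference = 28/8 − 26/5 = -17/10 ≈ -1.7000.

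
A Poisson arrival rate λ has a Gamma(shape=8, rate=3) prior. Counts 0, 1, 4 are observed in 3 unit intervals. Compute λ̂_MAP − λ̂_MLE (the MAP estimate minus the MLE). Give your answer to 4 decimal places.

Σxᵢ = 5. Posterior is Gamma(13, 6); MAP = (13−1)/6 = 12/6 ≈ 2.00000.
MLE = x̄ = 5/3 ≈ 1.66667.
Difference = 12/6 − 5/3 = 1/3 ≈ 0.3333.

MAP − MLE = 0.3333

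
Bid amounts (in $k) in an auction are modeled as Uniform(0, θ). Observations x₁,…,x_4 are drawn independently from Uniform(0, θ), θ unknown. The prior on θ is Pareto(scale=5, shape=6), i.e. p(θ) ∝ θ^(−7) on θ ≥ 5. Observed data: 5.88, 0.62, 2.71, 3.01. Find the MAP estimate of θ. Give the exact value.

The Uniform(0, θ) likelihood is θ^(−n) for θ ≥ max(xᵢ), zero otherwise. Here max(xᵢ) = 5.88.
Posterior ∝ θ^(−7) · θ^(−4) = θ^(−11) on θ ≥ max(5, 5.88) = 5.88.
This density is strictly decreasing in θ, so the posterior mode lies at the lower boundary of the support.

θ̂_MAP = 5.88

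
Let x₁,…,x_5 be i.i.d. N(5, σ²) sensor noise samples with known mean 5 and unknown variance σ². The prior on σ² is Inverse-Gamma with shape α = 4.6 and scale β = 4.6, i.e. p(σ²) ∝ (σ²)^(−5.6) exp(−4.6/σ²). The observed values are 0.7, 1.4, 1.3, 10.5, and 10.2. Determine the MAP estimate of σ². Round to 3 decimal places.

σ̂²_MAP = 6.891

Sum of squared deviations about the known mean: SS = (0.7−5)² + (1.4−5)² + (1.3−5)² + (10.5−5)² + (10.2−5)² = 102.43.
The Normal likelihood contributes (σ²)^(−n/2) exp(−SS/(2σ²)), so the posterior is Inverse-Gamma(α + n/2, β + SS/2) = Inverse-Gamma(7.1, 55.815).
The mode of Inverse-Gamma(a, b) is b/(a+1) = 55.815/8.1 ≈ 6.891.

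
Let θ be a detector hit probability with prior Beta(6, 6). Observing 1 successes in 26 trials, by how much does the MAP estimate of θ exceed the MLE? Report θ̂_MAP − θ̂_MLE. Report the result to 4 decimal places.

MAP − MLE = 0.1282

Posterior is Beta(7, 31); MAP = (7−1)/(38−2) = 6/36 ≈ 0.16667.
MLE ignores the prior: θ̂_MLE = k/n = 1/26 ≈ 0.03846.
Difference = 6/36 − 1/26 = 5/39 ≈ 0.1282.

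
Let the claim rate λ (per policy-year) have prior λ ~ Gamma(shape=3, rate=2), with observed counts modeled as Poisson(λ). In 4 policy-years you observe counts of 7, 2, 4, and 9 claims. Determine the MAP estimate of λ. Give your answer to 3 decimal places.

Σxᵢ = 7+2+4+9 = 22, with n = 4.
Posterior ∝ λ^2e^(−2λ) · λ^22e^(−4λ) = λ^24e^(−6λ), i.e. Gamma(shape=25, rate=6).
The mode of a Gamma(a, b) with a ≥ 1 (shape–rate) is (a−1)/b = 24/6 ≈ 4.000.

λ̂_MAP = 4.000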